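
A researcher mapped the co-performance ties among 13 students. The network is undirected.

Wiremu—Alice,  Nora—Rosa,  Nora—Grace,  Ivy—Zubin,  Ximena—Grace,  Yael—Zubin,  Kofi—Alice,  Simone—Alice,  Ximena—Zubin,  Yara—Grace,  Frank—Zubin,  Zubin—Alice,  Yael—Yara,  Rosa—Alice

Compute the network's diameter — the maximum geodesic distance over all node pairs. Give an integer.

Eccentricity of each node (its greatest distance to any other): Alice:3, Frank:4, Grace:4, Ivy:4, Kofi:4, Nora:4, Rosa:3, Simone:4, Wiremu:4, Ximena:3, Yael:3, Yara:4, Zubin:3.
The maximum eccentricity is 4, realized for instance by the pair Nora–Ivy via Nora – Grace – Ximena – Zubin – Ivy. So the diameter is 4.

4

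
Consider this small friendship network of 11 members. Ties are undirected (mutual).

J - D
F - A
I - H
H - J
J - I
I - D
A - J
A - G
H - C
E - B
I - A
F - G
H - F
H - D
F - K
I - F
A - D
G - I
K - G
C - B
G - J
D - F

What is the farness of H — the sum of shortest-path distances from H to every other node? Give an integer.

Distances from H: A:2, B:2, C:1, D:1, E:3, F:1, G:2, I:1, J:1, K:2.
Sum = 2 + 2 + 1 + 1 + 3 + 1 + 2 + 1 + 1 + 2 = 16.

16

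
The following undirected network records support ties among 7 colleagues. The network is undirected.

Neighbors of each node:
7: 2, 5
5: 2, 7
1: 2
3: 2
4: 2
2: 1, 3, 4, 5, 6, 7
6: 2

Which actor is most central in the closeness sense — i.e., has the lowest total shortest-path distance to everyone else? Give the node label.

2

Farness (sum of distances to all others) for each node — 1:11, 2:6, 3:11, 4:11, 5:10, 6:11, 7:10.
The smallest farness is 6, for 2, so 2 has the highest closeness.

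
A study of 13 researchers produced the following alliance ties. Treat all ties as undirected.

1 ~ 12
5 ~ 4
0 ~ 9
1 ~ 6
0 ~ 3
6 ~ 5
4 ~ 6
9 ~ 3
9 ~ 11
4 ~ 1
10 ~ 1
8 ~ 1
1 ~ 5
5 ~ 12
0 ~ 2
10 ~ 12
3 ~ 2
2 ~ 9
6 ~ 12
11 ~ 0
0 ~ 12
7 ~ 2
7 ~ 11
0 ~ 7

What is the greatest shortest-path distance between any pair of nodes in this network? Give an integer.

4

Eccentricity of each node (its greatest distance to any other): 0:3, 1:3, 2:4, 3:4, 4:4, 5:3, 6:3, 7:4, 8:4, 9:4, 10:3, 11:4, 12:2.
The maximum eccentricity is 4, realized for instance by the pair 8–7 via 8 – 1 – 12 – 0 – 7. So the diameter is 4.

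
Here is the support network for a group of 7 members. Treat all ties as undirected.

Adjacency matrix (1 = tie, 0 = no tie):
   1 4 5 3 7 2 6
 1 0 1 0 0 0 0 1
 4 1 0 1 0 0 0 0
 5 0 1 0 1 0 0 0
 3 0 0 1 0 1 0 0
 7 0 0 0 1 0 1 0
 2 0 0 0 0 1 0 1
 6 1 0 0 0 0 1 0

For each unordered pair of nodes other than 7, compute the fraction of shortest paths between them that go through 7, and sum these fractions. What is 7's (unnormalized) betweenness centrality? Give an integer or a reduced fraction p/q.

3

Pairs whose geodesics pass through 7 — 5–2: 1; 3–2: 1; 3–6: 1.
All other pairs contribute 0.
Summing the contributions gives betweenness(7) = 3.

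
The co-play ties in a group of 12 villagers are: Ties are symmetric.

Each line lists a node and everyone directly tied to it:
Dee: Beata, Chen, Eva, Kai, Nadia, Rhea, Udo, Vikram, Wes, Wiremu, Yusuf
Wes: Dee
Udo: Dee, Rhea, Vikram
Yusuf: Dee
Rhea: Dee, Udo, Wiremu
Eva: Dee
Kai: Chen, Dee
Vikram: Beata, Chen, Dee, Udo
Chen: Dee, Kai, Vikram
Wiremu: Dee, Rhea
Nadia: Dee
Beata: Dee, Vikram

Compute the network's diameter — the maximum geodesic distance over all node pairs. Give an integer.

Eccentricity of each node (its greatest distance to any other): Beata:2, Chen:2, Dee:1, Eva:2, Kai:2, Nadia:2, Rhea:2, Udo:2, Vikram:2, Wes:2, Wiremu:2, Yusuf:2.
The maximum eccentricity is 2, realized for instance by the pair Wiremu–Eva via Wiremu – Dee – Eva. So the diameter is 2.

2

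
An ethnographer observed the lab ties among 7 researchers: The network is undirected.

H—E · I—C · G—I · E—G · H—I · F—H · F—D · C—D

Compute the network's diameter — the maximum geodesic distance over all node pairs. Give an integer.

3

Eccentricity of each node (its greatest distance to any other): C:3, D:3, E:3, F:3, G:3, H:2, I:2.
The maximum eccentricity is 3, realized for instance by the pair C–E via C – I – H – E. So the diameter is 3.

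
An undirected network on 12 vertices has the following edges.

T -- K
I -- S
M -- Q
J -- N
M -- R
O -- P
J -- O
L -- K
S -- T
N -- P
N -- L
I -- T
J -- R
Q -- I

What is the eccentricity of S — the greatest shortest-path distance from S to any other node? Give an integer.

6

Distances from S: I:1, J:5, K:2, L:3, M:3, N:4, O:6, P:5, Q:2, R:4, T:1.
The largest is 6 (to O), so the eccentricity of S is 6.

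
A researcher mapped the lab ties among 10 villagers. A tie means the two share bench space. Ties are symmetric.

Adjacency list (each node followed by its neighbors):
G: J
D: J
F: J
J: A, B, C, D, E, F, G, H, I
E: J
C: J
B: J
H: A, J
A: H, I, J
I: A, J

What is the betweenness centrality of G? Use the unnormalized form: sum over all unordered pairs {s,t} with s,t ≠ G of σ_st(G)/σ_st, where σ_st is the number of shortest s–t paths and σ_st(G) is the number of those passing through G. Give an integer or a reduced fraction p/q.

0

No shortest path between any pair of other nodes passes through G.
Summing the contributions gives betweenness(G) = 0.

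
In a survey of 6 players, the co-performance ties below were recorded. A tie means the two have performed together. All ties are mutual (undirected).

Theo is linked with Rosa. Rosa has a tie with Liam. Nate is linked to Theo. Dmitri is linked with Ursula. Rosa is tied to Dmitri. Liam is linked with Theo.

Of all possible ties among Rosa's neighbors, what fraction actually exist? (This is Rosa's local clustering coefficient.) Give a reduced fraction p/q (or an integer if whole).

Rosa's neighbors: Dmitri, Liam, and Theo (k = 3).
Possible neighbor pairs: C(3,2) = 3. Edges among them: Liam–Theo → e = 1.
Clustering(Rosa) = 1/3.

1/3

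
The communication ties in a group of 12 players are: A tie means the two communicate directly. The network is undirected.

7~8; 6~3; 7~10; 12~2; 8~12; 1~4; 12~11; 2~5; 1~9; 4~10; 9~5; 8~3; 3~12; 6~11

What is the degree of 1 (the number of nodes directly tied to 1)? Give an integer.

2

1 is directly tied to 4 and 9. That is 2 neighbors, so the degree of 1 is 2.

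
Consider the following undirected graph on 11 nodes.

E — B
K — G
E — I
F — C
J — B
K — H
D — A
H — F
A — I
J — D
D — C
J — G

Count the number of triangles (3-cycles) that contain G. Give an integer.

G's neighbors are J and K, but none of them are tied to each other, so no triangle contains G.

0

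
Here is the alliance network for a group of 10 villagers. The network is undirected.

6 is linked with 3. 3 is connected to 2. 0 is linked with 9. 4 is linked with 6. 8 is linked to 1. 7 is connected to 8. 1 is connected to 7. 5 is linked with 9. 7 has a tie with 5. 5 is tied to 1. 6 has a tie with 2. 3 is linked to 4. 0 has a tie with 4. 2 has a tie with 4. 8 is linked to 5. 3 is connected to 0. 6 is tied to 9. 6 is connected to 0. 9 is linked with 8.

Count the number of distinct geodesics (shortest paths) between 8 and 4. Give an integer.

2

The shortest distance is 3. The length-3 paths are: 8–9–6–4; 8–9–0–4.
That gives 2 distinct shortest paths.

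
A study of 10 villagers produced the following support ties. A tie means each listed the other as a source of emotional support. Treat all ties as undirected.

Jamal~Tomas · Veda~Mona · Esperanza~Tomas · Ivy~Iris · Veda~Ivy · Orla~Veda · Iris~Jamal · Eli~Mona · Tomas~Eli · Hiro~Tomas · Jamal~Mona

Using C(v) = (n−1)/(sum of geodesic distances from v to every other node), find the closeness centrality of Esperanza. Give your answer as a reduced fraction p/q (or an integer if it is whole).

Distances from Esperanza: Eli:2, Hiro:2, Iris:3, Ivy:4, Jamal:2, Mona:3, Orla:5, Tomas:1, Veda:4. Sum = 26.
n = 10, so closeness = 9/26.

9/26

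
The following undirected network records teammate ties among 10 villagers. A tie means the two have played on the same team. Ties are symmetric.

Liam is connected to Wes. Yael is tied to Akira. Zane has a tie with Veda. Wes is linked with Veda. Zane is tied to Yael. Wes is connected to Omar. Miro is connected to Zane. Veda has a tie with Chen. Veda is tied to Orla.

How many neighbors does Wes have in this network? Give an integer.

Wes is directly tied to Liam, Omar, and Veda. That is 3 neighbors, so the degree of Wes is 3.

3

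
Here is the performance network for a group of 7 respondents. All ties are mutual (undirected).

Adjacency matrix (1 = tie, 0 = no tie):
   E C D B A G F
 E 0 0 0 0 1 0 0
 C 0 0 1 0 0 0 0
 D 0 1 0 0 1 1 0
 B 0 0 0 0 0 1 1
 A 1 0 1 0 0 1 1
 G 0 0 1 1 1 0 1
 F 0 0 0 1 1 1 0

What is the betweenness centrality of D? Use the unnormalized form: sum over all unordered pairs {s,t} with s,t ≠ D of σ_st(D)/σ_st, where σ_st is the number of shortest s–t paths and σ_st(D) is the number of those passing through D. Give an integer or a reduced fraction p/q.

5

Pairs whose geodesics pass through D — E–C: 1; C–B: 1; C–A: 1; C–G: 1; C–F: 2/2.
All other pairs contribute 0.
Summing the contributions gives betweenness(D) = 5.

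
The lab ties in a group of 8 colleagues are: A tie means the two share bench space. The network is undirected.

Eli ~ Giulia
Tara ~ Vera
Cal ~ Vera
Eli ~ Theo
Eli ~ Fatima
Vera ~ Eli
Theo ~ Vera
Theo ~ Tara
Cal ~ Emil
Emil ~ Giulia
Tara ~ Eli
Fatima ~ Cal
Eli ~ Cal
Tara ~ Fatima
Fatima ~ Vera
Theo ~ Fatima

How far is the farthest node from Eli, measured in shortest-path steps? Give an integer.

Distances from Eli: Cal:1, Emil:2, Fatima:1, Giulia:1, Tara:1, Theo:1, Vera:1.
The largest is 2 (to Emil), so the eccentricity of Eli is 2.

2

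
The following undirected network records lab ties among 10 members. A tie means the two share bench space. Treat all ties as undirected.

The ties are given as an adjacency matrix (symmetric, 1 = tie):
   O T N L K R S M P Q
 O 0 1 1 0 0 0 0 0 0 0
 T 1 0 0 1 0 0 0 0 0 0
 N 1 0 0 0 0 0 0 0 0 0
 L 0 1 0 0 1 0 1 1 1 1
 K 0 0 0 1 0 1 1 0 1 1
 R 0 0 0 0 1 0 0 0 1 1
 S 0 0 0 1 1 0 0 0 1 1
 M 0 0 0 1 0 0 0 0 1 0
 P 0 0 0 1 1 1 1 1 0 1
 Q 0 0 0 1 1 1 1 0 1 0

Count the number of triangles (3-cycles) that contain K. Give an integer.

K's neighbors: L, P, Q, R, and S.
Neighbor pairs that are themselves tied: K–L–P; K–L–Q; K–L–S; K–P–Q; K–P–R; K–P–S; K–Q–R; K–Q–S. Each forms one triangle with K, for 8 in total.

8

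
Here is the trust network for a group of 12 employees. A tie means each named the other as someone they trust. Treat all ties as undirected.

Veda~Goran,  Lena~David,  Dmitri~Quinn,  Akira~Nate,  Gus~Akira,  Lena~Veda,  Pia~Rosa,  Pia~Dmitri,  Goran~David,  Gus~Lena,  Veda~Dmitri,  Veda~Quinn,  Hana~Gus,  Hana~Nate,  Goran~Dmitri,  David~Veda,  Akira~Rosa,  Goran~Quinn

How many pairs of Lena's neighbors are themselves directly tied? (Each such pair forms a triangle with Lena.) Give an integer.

1

Lena's neighbors: David, Gus, and Veda.
Neighbor pairs that are themselves tied: Lena–David–Veda. Each forms one triangle with Lena, for 1 in total.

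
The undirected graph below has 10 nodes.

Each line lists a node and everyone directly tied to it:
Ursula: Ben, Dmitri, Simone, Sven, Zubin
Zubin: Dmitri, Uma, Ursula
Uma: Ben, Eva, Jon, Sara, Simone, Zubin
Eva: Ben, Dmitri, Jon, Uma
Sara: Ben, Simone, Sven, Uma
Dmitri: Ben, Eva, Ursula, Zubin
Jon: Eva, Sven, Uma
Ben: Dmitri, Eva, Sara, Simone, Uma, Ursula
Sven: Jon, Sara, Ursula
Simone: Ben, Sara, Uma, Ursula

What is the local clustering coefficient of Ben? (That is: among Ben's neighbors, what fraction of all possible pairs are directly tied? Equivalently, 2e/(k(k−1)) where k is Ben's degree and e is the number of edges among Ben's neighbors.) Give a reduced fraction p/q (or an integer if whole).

Ben's neighbors: Dmitri, Eva, Sara, Simone, Uma, and Ursula (k = 6).
Possible neighbor pairs: C(6,2) = 15. Edges among them: Dmitri–Eva, Dmitri–Ursula, Eva–Uma, Sara–Simone, Sara–Uma, Simone–Uma, Simone–Ursula → e = 7.
Clustering(Ben) = 7/15.

7/15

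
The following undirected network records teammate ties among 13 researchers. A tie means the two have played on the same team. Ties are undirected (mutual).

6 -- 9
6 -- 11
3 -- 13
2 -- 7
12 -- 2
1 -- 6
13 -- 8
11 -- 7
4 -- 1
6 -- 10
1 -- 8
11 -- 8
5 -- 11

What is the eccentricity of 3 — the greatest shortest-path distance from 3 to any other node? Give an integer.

6

Distances from 3: 1:3, 2:5, 4:4, 5:4, 6:4, 7:4, 8:2, 9:5, 10:5, 11:3, 12:6, 13:1.
The largest is 6 (to 12), so the eccentricity of 3 is 6.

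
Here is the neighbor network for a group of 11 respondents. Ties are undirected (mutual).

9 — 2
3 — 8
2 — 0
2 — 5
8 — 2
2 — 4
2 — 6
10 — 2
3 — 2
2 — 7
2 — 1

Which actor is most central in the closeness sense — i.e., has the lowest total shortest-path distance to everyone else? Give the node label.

Farness (sum of distances to all others) for each node — 0:19, 1:19, 2:10, 3:18, 4:19, 5:19, 6:19, 7:19, 8:18, 9:19, 10:19.
The smallest farness is 10, for 2, so 2 has the highest closeness.

2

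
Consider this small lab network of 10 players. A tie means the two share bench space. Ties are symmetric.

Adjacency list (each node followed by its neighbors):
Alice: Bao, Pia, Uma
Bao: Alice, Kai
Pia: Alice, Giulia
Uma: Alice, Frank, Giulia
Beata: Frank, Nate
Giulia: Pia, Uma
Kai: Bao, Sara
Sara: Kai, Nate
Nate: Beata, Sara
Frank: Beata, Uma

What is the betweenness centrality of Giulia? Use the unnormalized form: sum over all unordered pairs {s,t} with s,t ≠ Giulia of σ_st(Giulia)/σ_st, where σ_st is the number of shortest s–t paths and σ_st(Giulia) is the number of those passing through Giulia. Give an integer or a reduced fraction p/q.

Pairs whose geodesics pass through Giulia — Pia–Uma: 1/2; Pia–Frank: 1/2; Pia–Beata: 1/2; Pia–Nate: 1/3.
All other pairs contribute 0.
Summing the contributions gives betweenness(Giulia) = 11/6.

11/6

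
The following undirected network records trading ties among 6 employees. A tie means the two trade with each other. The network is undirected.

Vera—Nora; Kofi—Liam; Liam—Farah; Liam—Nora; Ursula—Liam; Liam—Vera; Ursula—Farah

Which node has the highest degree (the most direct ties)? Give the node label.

Degrees — Farah:2, Kofi:1, Liam:5, Nora:2, Ursula:2, Vera:2.
The maximum is 5, attained only by Liam.

Liam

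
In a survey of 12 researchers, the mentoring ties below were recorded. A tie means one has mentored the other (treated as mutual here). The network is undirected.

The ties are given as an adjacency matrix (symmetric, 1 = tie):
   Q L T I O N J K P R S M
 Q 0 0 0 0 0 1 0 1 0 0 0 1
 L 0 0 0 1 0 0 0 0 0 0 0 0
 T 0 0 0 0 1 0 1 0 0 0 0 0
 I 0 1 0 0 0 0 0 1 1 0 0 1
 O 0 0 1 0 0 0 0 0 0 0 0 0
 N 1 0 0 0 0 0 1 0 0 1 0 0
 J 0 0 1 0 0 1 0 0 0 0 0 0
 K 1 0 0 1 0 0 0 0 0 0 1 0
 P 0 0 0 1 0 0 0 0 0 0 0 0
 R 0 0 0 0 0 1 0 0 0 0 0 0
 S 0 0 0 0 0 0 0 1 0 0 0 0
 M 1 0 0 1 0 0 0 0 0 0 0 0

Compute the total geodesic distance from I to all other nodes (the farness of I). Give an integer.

Distances from I: J:4, K:1, L:1, M:1, N:3, O:6, P:1, Q:2, R:4, S:2, T:5.
Sum = 4 + 1 + 1 + 1 + 3 + 6 + 1 + 2 + 4 + 2 + 5 = 30.

30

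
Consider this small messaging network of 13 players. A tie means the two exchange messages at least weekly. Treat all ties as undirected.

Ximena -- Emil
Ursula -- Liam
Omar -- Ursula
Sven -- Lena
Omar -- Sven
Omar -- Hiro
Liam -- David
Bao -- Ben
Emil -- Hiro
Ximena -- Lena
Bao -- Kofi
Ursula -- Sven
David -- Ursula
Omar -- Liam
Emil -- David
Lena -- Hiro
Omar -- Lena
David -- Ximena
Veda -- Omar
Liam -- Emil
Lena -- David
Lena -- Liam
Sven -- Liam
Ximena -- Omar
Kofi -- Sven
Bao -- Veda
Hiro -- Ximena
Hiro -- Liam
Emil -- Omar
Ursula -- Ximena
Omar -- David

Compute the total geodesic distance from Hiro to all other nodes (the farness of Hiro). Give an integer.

23

Distances from Hiro: Bao:3, Ben:4, David:2, Emil:1, Kofi:3, Lena:1, Liam:1, Omar:1, Sven:2, Ursula:2, Veda:2, Ximena:1.
Sum = 3 + 4 + 2 + 1 + 3 + 1 + 1 + 1 + 2 + 2 + 2 + 1 = 23.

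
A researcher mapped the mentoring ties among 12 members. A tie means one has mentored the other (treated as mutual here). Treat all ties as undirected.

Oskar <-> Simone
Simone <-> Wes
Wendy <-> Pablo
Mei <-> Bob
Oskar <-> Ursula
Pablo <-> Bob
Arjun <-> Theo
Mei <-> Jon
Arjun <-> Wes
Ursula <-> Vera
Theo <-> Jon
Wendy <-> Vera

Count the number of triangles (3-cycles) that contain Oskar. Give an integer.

0

Oskar's neighbors are Simone and Ursula, but none of them are tied to each other, so no triangle contains Oskar.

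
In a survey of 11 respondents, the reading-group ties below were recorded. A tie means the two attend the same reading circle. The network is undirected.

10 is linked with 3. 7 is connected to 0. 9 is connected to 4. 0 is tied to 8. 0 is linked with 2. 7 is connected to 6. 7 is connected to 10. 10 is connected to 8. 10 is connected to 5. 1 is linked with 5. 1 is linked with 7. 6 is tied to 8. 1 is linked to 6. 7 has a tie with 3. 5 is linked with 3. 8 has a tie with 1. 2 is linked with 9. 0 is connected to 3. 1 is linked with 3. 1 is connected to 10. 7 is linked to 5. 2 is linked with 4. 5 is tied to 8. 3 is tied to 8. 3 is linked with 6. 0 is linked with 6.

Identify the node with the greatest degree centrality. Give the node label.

Degrees — 0:5, 1:6, 2:3, 3:7, 4:2, 5:5, 6:5, 7:6, 8:6, 9:2, 10:5.
The maximum is 7, attained only by 3.

3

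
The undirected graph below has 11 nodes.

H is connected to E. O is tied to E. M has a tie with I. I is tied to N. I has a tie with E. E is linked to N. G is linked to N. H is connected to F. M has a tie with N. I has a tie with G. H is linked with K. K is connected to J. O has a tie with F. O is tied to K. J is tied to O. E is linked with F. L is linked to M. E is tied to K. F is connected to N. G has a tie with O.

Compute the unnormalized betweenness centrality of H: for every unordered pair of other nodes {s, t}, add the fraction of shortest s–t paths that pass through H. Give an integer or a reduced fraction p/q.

1/3

Pairs whose geodesics pass through H — K–F: 1/3.
All other pairs contribute 0.
Summing the contributions gives betweenness(H) = 1/3.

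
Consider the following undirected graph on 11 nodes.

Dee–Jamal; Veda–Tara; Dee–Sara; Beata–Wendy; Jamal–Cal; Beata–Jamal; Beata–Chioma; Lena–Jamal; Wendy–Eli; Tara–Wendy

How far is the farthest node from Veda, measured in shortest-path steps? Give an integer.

Distances from Veda: Beata:3, Cal:5, Chioma:4, Dee:5, Eli:3, Jamal:4, Lena:5, Sara:6, Tara:1, Wendy:2.
The largest is 6 (to Sara), so the eccentricity of Veda is 6.

6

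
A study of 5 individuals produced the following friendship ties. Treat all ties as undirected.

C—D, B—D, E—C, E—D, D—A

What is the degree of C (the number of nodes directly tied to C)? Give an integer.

C is directly tied to D and E. That is 2 neighbors, so the degree of C is 2.

2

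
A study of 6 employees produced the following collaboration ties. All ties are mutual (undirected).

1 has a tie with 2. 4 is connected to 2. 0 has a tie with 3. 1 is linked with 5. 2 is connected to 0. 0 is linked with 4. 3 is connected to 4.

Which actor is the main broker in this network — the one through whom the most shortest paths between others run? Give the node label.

Unnormalized betweenness of each node: 0:3/2, 1:4, 2:6, 3:0, 4:3/2, 5:0.
2 has the largest value, 6, making it the main broker — the node through which the most shortest paths run.

2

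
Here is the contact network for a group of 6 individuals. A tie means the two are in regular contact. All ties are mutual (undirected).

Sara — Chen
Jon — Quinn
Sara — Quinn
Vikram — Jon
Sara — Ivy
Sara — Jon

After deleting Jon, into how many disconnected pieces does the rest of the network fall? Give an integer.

2

Without Jon, the remaining ties split the others into: {Vikram}; {Chen, Ivy, Quinn, Sara}.
That's 2 separate components.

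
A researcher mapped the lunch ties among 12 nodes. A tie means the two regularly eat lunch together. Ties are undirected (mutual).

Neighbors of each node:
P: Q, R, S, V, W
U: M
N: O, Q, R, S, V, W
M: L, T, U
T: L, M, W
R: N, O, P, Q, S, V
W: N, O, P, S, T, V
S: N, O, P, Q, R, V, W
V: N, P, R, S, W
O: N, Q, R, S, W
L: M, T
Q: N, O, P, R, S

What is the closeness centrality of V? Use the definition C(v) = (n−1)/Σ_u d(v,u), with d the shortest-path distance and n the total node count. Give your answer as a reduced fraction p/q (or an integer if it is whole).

11/21

Distances from V: L:3, M:3, N:1, O:2, P:1, Q:2, R:1, S:1, T:2, U:4, W:1. Sum = 21.
n = 12, so closeness = 11/21.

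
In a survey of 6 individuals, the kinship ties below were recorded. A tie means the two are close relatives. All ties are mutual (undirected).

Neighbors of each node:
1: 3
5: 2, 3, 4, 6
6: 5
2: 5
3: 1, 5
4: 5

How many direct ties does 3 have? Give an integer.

3 is directly tied to 1 and 5. That is 2 neighbors, so the degree of 3 is 2.

2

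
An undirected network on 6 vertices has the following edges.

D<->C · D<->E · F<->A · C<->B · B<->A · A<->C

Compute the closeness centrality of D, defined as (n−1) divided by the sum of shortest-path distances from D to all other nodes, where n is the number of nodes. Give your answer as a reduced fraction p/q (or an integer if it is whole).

Distances from D: A:2, B:2, C:1, E:1, F:3. Sum = 9.
n = 6, so closeness = 5/9.

5/9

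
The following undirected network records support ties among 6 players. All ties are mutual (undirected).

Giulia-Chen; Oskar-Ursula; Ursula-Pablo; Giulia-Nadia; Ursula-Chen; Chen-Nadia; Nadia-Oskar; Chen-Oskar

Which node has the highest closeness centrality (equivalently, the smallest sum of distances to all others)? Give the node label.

Chen

Farness (sum of distances to all others) for each node — Chen:6, Giulia:9, Nadia:8, Oskar:7, Pablo:11, Ursula:7.
The smallest farness is 6, for Chen, so Chen has the highest closeness.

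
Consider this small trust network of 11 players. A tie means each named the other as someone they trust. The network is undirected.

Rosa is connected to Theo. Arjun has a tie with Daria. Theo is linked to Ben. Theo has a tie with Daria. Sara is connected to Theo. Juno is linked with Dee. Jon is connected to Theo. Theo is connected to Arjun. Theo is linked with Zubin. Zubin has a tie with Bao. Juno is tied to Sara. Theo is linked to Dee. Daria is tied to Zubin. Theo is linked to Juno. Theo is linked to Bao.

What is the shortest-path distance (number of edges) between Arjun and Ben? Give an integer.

2

One shortest route is Arjun – Theo – Ben, which uses 2 edges, and Arjun and Ben are not directly tied, so nothing shorter exists. So d(Arjun,Ben) = 2.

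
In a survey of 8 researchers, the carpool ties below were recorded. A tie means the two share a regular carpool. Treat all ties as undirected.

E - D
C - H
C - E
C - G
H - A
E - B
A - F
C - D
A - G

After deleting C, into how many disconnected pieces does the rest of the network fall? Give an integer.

Without C, the remaining ties split the others into: {A, F, G, H}; {B, D, E}.
That's 2 separate components.

2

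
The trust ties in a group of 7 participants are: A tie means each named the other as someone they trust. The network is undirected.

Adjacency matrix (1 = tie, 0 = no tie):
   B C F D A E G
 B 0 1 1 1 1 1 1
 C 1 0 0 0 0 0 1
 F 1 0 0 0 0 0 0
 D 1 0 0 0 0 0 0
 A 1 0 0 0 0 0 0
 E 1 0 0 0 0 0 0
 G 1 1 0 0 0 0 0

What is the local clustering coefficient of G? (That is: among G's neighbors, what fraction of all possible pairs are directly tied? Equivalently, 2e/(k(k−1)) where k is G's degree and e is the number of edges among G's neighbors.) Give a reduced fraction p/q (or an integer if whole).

G's neighbors: B and C (k = 2).
Possible neighbor pairs: C(2,2) = 1. Edges among them: B–C → e = 1.
Clustering(G) = 1/1.

1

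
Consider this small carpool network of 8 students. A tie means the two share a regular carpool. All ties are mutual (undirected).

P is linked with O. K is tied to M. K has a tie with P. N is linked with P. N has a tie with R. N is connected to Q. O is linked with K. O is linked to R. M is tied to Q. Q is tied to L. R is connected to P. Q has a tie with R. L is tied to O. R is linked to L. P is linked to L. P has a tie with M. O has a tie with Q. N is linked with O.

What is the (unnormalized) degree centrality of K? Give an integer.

3

K is directly tied to M, O, and P. That is 3 neighbors, so the degree of K is 3.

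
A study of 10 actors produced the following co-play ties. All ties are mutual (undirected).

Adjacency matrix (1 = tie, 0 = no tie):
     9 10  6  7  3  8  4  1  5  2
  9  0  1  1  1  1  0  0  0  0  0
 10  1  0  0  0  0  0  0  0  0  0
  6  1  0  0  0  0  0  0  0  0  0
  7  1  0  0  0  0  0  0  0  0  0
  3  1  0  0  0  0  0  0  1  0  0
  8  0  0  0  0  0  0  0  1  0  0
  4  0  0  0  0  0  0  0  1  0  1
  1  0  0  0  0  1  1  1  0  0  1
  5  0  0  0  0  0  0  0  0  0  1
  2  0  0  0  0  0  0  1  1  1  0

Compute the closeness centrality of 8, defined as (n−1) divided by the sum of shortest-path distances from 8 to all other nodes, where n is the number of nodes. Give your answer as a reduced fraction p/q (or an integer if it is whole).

9/25

Distances from 8: 1:1, 2:2, 3:2, 4:2, 5:3, 6:4, 7:4, 9:3, 10:4. Sum = 25.
n = 10, so closeness = 9/25.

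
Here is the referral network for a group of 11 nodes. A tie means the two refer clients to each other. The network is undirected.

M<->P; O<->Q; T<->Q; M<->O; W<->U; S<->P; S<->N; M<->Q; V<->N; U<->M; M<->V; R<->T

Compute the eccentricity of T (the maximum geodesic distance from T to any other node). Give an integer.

4

Distances from T: M:2, N:4, O:2, P:3, Q:1, R:1, S:4, U:3, V:3, W:4.
The largest is 4 (to N, S, and W), so the eccentricity of T is 4.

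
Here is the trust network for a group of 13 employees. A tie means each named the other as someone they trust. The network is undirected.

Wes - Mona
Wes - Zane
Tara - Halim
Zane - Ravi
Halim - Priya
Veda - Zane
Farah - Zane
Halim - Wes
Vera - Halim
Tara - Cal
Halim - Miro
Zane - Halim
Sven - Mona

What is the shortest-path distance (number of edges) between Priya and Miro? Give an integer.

One shortest route is Priya – Halim – Miro, which uses 2 edges, and Priya and Miro are not directly tied, so nothing shorter exists. So d(Priya,Miro) = 2.

2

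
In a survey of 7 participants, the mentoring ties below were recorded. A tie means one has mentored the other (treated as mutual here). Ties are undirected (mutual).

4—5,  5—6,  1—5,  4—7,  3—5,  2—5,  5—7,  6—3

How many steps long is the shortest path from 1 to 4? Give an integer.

2

One shortest route is 1 – 5 – 4, which uses 2 edges, and 1 and 4 are not directly tied, so nothing shorter exists. So d(1,4) = 2.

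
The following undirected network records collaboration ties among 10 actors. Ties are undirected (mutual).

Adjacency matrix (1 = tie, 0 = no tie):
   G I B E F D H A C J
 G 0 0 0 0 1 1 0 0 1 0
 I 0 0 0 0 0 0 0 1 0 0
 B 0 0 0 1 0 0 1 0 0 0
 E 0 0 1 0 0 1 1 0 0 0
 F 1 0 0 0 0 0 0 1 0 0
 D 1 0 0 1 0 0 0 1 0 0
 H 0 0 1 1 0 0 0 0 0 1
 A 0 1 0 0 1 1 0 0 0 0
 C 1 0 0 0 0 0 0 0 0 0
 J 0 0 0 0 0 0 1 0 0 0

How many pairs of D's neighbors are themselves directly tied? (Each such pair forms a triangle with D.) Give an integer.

0

D's neighbors are A, E, and G, but none of them are tied to each other, so no triangle contains D.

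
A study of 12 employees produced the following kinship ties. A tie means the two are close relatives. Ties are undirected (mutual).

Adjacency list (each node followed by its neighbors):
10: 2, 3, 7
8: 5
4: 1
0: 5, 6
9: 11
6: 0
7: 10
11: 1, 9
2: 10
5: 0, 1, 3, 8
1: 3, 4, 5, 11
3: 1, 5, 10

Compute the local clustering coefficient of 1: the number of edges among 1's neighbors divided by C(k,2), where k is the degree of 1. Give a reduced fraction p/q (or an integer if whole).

1's neighbors: 3, 4, 5, and 11 (k = 4).
Possible neighbor pairs: C(4,2) = 6. Edges among them: 3–5 → e = 1.
Clustering(1) = 1/6.

1/6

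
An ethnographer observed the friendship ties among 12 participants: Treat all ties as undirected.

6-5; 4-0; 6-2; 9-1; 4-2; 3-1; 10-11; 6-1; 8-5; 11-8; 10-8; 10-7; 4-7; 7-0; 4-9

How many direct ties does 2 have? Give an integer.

2 is directly tied to 4 and 6. That is 2 neighbors, so the degree of 2 is 2.

2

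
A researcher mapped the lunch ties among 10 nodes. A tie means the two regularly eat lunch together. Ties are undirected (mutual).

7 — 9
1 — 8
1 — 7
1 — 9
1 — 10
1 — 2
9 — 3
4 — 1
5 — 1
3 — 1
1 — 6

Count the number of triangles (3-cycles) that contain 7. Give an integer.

7's neighbors: 1 and 9.
Neighbor pairs that are themselves tied: 7–1–9. Each forms one triangle with 7, for 1 in total.

1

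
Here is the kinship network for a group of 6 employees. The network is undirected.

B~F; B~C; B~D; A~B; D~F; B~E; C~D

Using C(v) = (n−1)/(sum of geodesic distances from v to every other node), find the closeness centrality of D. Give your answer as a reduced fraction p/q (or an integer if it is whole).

5/7

Distances from D: A:2, B:1, C:1, E:2, F:1. Sum = 7.
n = 6, so closeness = 5/7.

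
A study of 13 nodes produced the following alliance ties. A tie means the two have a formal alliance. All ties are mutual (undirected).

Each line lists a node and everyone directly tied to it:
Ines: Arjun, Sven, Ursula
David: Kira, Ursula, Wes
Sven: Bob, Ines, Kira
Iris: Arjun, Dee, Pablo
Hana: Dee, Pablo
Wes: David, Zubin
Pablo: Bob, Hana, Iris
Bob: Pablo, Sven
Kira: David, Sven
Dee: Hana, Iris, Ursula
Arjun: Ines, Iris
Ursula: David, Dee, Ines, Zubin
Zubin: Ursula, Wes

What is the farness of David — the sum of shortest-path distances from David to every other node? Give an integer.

Distances from David: Arjun:3, Bob:3, Dee:2, Hana:3, Ines:2, Iris:3, Kira:1, Pablo:4, Sven:2, Ursula:1, Wes:1, Zubin:2.
Sum = 3 + 3 + 2 + 3 + 2 + 3 + 1 + 4 + 2 + 1 + 1 + 2 = 27.

27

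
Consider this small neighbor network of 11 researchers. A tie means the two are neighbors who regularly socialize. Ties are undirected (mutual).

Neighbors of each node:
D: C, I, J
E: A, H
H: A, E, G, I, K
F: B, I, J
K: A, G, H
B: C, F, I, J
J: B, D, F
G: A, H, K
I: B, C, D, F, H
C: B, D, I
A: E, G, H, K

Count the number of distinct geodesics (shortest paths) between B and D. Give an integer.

3

The shortest distance is 2. The length-2 paths are: B–C–D; B–I–D; B–J–D.
That gives 3 distinct shortest paths.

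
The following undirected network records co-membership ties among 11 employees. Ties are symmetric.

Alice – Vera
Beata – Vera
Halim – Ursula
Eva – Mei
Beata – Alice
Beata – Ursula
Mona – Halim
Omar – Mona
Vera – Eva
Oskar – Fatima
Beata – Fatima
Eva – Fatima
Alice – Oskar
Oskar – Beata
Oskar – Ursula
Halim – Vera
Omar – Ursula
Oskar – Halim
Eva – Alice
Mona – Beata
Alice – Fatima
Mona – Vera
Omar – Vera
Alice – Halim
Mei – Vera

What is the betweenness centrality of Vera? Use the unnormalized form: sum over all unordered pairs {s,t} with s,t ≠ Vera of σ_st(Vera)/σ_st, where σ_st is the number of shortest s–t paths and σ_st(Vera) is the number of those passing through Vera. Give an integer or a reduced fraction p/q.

1441/120

Pairs whose geodesics pass through Vera — Eva–Mona: 1; Eva–Omar: 1; Eva–Ursula: 3/8; Eva–Beata: 1/3; Eva–Halim: 1/2; Mona–Mei: 1; Mona–Alice: 1/3; Mei–Omar: 1; Mei–Ursula: 3/3; Mei–Oskar: 3/5; Mei–Beata: 1; Mei–Alice: 1/2; Mei–Halim: 1; Omar–Fatima: 3/6 … (+4 more pairs).
All other pairs contribute 0.
Summing the contributions gives betweenness(Vera) = 1441/120.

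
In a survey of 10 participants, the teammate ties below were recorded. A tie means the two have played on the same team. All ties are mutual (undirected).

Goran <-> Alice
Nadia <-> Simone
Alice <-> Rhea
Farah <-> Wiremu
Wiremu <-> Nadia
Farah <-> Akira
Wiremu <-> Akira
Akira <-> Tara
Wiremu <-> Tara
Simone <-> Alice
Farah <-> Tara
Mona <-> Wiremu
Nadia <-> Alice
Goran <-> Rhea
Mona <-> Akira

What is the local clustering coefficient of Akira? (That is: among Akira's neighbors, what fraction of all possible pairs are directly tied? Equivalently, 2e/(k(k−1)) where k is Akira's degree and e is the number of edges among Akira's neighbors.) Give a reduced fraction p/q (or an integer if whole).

Akira's neighbors: Farah, Mona, Tara, and Wiremu (k = 4).
Possible neighbor pairs: C(4,2) = 6. Edges among them: Farah–Tara, Farah–Wiremu, Mona–Wiremu, Tara–Wiremu → e = 4.
Clustering(Akira) = 4/6 = 2/3.

2/3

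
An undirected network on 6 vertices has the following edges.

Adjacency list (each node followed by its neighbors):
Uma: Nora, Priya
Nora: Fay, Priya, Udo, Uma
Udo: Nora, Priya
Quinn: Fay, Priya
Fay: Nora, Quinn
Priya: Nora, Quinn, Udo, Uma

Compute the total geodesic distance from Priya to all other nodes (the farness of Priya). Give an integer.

Distances from Priya: Fay:2, Nora:1, Quinn:1, Udo:1, Uma:1.
Sum = 2 + 1 + 1 + 1 + 1 = 6.

6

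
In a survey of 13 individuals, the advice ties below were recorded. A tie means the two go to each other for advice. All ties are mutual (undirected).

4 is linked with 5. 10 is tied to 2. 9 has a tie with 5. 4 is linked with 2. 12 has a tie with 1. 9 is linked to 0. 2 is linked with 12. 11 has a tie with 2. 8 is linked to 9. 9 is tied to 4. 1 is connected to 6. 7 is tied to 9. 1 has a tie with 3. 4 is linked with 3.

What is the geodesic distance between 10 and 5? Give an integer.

One shortest route is 10 – 2 – 4 – 5, which uses 3 edges, and at distance 2 from 10 we only reach {4, 11, 12}, which does not include 5. So d(10,5) = 3.

3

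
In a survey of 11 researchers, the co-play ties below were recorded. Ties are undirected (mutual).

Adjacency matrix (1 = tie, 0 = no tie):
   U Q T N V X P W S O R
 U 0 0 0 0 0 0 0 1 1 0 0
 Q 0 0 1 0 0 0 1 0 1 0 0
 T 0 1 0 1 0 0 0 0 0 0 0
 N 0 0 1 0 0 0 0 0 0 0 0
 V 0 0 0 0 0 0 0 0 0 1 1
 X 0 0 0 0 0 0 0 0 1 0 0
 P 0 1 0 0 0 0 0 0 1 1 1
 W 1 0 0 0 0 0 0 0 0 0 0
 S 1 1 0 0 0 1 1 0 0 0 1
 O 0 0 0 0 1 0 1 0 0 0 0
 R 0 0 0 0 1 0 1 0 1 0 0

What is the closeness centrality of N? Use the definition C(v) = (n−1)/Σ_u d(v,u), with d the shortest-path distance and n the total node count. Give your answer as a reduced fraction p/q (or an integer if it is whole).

Distances from N: O:4, P:3, Q:2, R:4, S:3, T:1, U:4, V:5, W:5, X:4. Sum = 35.
n = 11, so closeness = 10/35 = 2/7.

2/7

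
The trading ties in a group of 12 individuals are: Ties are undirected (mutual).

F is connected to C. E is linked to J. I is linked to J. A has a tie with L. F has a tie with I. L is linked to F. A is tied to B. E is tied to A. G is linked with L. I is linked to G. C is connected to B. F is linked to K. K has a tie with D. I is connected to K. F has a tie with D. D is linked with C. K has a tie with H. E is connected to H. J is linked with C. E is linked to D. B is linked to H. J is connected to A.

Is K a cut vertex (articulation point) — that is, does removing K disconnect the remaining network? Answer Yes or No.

No

Even without K, every remaining node can still reach every other (the residual graph is connected), so K is not a cut vertex.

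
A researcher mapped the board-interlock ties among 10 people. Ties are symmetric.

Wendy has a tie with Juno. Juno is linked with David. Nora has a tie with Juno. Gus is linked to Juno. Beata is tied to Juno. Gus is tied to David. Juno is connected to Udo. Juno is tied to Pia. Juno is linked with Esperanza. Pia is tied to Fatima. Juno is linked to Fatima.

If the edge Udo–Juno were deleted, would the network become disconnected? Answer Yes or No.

Yes

Without the Udo–Juno edge there is no alternate route between Udo and Juno, so the network disconnects. It is a bridge.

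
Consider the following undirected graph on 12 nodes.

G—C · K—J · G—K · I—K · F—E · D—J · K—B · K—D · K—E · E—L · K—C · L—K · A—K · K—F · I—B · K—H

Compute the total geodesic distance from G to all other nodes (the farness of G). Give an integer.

20

Distances from G: A:2, B:2, C:1, D:2, E:2, F:2, H:2, I:2, J:2, K:1, L:2.
Sum = 2 + 2 + 1 + 2 + 2 + 2 + 2 + 2 + 2 + 1 + 2 = 20.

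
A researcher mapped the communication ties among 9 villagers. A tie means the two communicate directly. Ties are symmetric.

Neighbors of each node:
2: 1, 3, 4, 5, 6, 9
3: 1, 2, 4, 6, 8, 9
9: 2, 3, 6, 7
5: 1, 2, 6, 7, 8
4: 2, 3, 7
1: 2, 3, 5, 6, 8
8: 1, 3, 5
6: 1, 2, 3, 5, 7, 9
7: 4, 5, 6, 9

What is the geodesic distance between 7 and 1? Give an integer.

One shortest route is 7 – 6 – 1, which uses 2 edges, and 7 and 1 are not directly tied, so nothing shorter exists. So d(7,1) = 2.

2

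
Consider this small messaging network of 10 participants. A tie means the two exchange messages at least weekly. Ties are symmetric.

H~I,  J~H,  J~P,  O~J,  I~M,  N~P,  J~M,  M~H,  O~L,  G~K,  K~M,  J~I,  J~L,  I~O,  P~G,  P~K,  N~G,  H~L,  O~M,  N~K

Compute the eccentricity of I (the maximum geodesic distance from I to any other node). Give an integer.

3

Distances from I: G:3, H:1, J:1, K:2, L:2, M:1, N:3, O:1, P:2.
The largest is 3 (to G and N), so the eccentricity of I is 3.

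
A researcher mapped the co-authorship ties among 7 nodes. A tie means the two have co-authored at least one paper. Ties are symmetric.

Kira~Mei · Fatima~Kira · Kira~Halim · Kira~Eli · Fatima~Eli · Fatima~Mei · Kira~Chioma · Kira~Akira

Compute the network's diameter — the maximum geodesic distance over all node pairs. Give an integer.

Eccentricity of each node (its greatest distance to any other): Akira:2, Chioma:2, Eli:2, Fatima:2, Halim:2, Kira:1, Mei:2.
The maximum eccentricity is 2, realized for instance by the pair Chioma–Mei via Chioma – Kira – Mei. So the diameter is 2.

2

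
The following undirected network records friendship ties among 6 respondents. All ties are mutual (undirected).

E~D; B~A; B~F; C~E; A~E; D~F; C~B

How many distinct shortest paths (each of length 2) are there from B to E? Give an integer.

The shortest distance is 2. The length-2 paths are: B–A–E; B–C–E.
That gives 2 distinct shortest paths.

2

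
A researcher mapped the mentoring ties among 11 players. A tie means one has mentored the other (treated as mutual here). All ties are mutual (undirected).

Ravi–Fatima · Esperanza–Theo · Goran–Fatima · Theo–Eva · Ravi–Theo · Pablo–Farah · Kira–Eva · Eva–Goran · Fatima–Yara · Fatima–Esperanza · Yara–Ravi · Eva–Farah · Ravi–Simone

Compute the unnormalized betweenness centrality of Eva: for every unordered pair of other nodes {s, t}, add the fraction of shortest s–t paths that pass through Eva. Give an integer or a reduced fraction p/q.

Pairs whose geodesics pass through Eva — Farah–Goran: 1; Farah–Yara: 2/2; Farah–Theo: 1; Farah–Ravi: 1; Farah–Simone: 1; Farah–Fatima: 1; Farah–Esperanza: 1; Farah–Kira: 1; Goran–Pablo: 1; Goran–Theo: 1; Goran–Kira: 1; Yara–Pablo: 2/2; Yara–Kira: 2/2; Pablo–Theo: 1 … (+10 more pairs).
All other pairs contribute 0.
Summing the contributions gives betweenness(Eva) = 24.

24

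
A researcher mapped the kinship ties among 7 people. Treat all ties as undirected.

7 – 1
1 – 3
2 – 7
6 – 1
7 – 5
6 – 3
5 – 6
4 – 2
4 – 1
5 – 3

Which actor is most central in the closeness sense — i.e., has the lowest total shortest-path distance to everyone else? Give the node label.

Farness (sum of distances to all others) for each node — 1:8, 2:12, 3:10, 4:11, 5:10, 6:10, 7:9.
The smallest farness is 8, for 1, so 1 has the highest closeness.

1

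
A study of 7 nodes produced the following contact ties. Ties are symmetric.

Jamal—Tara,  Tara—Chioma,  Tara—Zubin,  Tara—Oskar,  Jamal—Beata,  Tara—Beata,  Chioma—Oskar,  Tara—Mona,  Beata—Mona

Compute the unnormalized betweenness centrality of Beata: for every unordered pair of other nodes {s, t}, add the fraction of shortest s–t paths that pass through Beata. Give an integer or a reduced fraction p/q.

1/2

Pairs whose geodesics pass through Beata — Jamal–Mona: 1/2.
All other pairs contribute 0.
Summing the contributions gives betweenness(Beata) = 1/2.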